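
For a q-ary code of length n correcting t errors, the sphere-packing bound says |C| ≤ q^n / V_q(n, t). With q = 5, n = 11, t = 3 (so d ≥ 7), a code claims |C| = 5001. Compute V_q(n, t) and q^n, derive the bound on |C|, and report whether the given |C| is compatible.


V_q(n, t) = 11485, q^n = 48828125, Hamming bound = 4251, |C| = 5001 > bound (violated).

Step 1: Compute V_q(n, t) = Σ_{j=0}^3 C(n, j) (q−1)^j.
  j = 0: C(11,0)·(4)^0 = 1·1 = 1.
  j = 1: C(11,1)·(4)^1 = 11·4 = 44.
  j = 2: C(11,2)·(4)^2 = 55·16 = 880.
  j = 3: C(11,3)·(4)^3 = 165·64 = 10560.
  V_q(n, t) = 1 + 44 + 880 + 10560 = 11485.
Step 2: q^n = 5^11 = 48828125.
Step 3: Hamming bound ⌊q^n / V_q(n,t)⌋ = ⌊48828125/11485⌋ = 4251.
Step 4: Compare |C| = 5001 to 4251: violated.
The claimed |C| lies above the Hamming bound, so no 5-ary code of length 11 with d ≥ 7 can have 5001 codewords.


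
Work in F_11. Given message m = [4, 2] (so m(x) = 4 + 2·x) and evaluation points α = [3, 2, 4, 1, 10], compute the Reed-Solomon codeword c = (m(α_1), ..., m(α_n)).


c = [10, 8, 1, 6, 2]

Message polynomial: m(x) = 4 + 2·x (mod 11).
For each evaluation point α_i, compute m(α_i) mod 11:
  α_1 = 3: Horner steps 2 → 10, so m(3) = 10.
  α_2 = 2: Horner steps 2 → 8, so m(2) = 8.
  α_3 = 4: Horner steps 2 → 1, so m(4) = 1.
  α_4 = 1: Horner steps 2 → 6, so m(1) = 6.
  α_5 = 10: Horner steps 2 → 2, so m(10) = 2.
Codeword c = [10, 8, 1, 6, 2] ∈ F_11^5.


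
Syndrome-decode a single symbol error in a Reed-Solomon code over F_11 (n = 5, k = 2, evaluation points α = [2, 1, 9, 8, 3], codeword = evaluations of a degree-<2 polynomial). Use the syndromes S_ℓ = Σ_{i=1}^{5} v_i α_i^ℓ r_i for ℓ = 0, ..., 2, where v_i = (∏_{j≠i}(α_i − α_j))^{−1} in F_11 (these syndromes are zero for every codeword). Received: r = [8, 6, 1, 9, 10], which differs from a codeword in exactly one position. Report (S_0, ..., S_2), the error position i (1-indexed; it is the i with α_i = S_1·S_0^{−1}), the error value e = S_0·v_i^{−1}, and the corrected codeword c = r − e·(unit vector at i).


S = (2, 7, 8), error at position 3, error magnitude e = 1, c = [8, 6, 0, 9, 10].

Step 1: column multipliers v_i = (∏_{j≠i}(α_i − α_j))^{−1} mod 11.
  i = 1 (α = 2): (2−1)(2−9)(2−8)(2−3) = 1·(−7)·(−6)·(−1) = −42 ≡ 2, so v_1 = 2^{−1} = 6 (mod 11).
  i = 2 (α = 1): (1−2)(1−9)(1−8)(1−3) = (−1)·(−8)·(−7)·(−2) = 112 ≡ 2, so v_2 = 2^{−1} = 6 (mod 11).
  i = 3 (α = 9): (9−2)(9−1)(9−8)(9−3) = 7·8·1·6 = 336 ≡ 6, so v_3 = 6^{−1} = 2 (mod 11).
  i = 4 (α = 8): (8−2)(8−1)(8−9)(8−3) = 6·7·(−1)·5 = −210 ≡ 10, so v_4 = 10^{−1} = 10 (mod 11).
  i = 5 (α = 3): (3−2)(3−1)(3−9)(3−8) = 1·2·(−6)·(−5) = 60 ≡ 5, so v_5 = 5^{−1} = 9 (mod 11).
  v = [6, 6, 2, 10, 9].
Step 2: syndromes of r = [8, 6, 1, 9, 10] (all sums mod 11).
  S_0 = Σ v_i r_i = 6·8 + 6·6 + 2·1 + 10·9 + 9·10 = 266 ≡ 2.
  S_1 = Σ v_i α_i r_i = 6·2·8 + 6·1·6 + 2·9·1 + 10·8·9 + 9·3·10 = 1140 ≡ 7.
  α_i^2 mod 11 = [4, 1, 4, 9, 9].
  S_2 = Σ v_i α_i^2 r_i = 6·4·8 + 6·1·6 + 2·4·1 + 10·9·9 + 9·9·10 = 1856 ≡ 8.
  S = (2, 7, 8) ≠ 0, so r is not a codeword (an error is present).
Step 3: locate the error. For a single error e at position i, S_ℓ = v_i·e·α_i^ℓ, so α_err = S_1/S_0.
  S_0^{−1} = 2^{−1} = 6 (mod 11), so α_err = 7·6 = 42 ≡ 9 = α_3. Error position i = 3.
  Consistency check: S_2/S_1 = 8·8 = 64 ≡ 9 = α_err ✓ (single-error assumption holds).
Step 4: error magnitude e = S_0/v_3 = S_0·∏_{j≠3}(α_3 − α_j) = 2·6 = 12 ≡ 1 (mod 11).
Step 5: correct position 3: c_3 = r_3 − e = 1 − 1 ≡ 0 (mod 11). Hence c = [8, 6, 0, 9, 10].
  Check: interpolating c through the α_i gives m(x) = 4 + 2·x (degree < 2) with m(α_i) = c_i for every i, so c is indeed a codeword.


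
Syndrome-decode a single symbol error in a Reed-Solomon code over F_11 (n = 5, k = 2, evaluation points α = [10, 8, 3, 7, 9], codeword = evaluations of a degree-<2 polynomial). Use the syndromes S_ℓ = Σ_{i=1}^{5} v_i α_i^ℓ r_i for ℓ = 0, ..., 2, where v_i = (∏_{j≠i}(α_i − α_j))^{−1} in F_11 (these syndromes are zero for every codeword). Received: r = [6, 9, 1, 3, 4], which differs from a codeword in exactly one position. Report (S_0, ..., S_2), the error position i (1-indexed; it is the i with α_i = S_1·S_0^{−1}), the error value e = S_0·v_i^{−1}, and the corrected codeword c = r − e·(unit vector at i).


S = (2, 9, 2), error at position 1, error magnitude e = 7, c = [10, 9, 1, 3, 4].

Step 1: column multipliers v_i = (∏_{j≠i}(α_i − α_j))^{−1} mod 11.
  i = 1 (α = 10): (10−8)(10−3)(10−7)(10−9) = 2·7·3·1 = 42 ≡ 9, so v_1 = 9^{−1} = 5 (mod 11).
  i = 2 (α = 8): (8−10)(8−3)(8−7)(8−9) = (−2)·5·1·(−1) = 10 ≡ 10, so v_2 = 10^{−1} = 10 (mod 11).
  i = 3 (α = 3): (3−10)(3−8)(3−7)(3−9) = (−7)·(−5)·(−4)·(−6) = 840 ≡ 4, so v_3 = 4^{−1} = 3 (mod 11).
  i = 4 (α = 7): (7−10)(7−8)(7−3)(7−9) = (−3)·(−1)·4·(−2) = −24 ≡ 9, so v_4 = 9^{−1} = 5 (mod 11).
  i = 5 (α = 9): (9−10)(9−8)(9−3)(9−7) = (−1)·1·6·2 = −12 ≡ 10, so v_5 = 10^{−1} = 10 (mod 11).
  v = [5, 10, 3, 5, 10].
Step 2: syndromes of r = [6, 9, 1, 3, 4] (all sums mod 11).
  S_0 = Σ v_i r_i = 5·6 + 10·9 + 3·1 + 5·3 + 10·4 = 178 ≡ 2.
  S_1 = Σ v_i α_i r_i = 5·10·6 + 10·8·9 + 3·3·1 + 5·7·3 + 10·9·4 = 1494 ≡ 9.
  α_i^2 mod 11 = [1, 9, 9, 5, 4].
  S_2 = Σ v_i α_i^2 r_i = 5·1·6 + 10·9·9 + 3·9·1 + 5·5·3 + 10·4·4 = 1102 ≡ 2.
  S = (2, 9, 2) ≠ 0, so r is not a codeword (an error is present).
Step 3: locate the error. For a single error e at position i, S_ℓ = v_i·e·α_i^ℓ, so α_err = S_1/S_0.
  S_0^{−1} = 2^{−1} = 6 (mod 11), so α_err = 9·6 = 54 ≡ 10 = α_1. Error position i = 1.
  Consistency check: S_2/S_1 = 2·5 = 10 ≡ 10 = α_err ✓ (single-error assumption holds).
Step 4: error magnitude e = S_0/v_1 = S_0·∏_{j≠1}(α_1 − α_j) = 2·9 = 18 ≡ 7 (mod 11).
Step 5: correct position 1: c_1 = r_1 − e = 6 − 7 ≡ 10 (mod 11). Hence c = [10, 9, 1, 3, 4].
  Check: interpolating c through the α_i gives m(x) = 5 + 6·x (degree < 2) with m(α_i) = c_i for every i, so c is indeed a codeword.


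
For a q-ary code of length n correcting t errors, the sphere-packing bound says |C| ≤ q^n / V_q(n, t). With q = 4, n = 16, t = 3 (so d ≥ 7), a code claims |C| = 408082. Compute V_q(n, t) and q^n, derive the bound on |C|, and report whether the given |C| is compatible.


V_q(n, t) = 16249, q^n = 4294967296, Hamming bound = 264321, |C| = 408082 > bound (violated).

Step 1: Compute V_q(n, t) = Σ_{j=0}^3 C(n, j) (q−1)^j.
  j = 0: C(16,0)·(3)^0 = 1·1 = 1.
  j = 1: C(16,1)·(3)^1 = 16·3 = 48.
  j = 2: C(16,2)·(3)^2 = 120·9 = 1080.
  j = 3: C(16,3)·(3)^3 = 560·27 = 15120.
  V_q(n, t) = 1 + 48 + 1080 + 15120 = 16249.
Step 2: q^n = 4^16 = 4294967296.
Step 3: Hamming bound ⌊q^n / V_q(n,t)⌋ = ⌊4294967296/16249⌋ = 264321.
Step 4: Compare |C| = 408082 to 264321: violated.
The claimed |C| lies above the Hamming bound, so no 4-ary code of length 16 with d ≥ 7 can have 408082 codewords.


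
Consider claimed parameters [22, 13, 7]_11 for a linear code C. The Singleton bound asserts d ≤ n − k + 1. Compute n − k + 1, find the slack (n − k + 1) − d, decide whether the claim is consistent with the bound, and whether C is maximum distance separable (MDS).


Singleton RHS = n − k + 1 = 10, slack = 3, bound satisfied, not MDS.

Singleton bound: d ≤ n − k + 1.
Here n = 22, k = 13, so n − k + 1 = 10.
Given d = 7, check d ≤ 10: YES.
Slack = (n − k + 1) − d = 3.
The code is NOT MDS (slack = 3 > 0).
Description: the claimed parameters are [22, 13, 7]_11; such a code would be non-MDS.


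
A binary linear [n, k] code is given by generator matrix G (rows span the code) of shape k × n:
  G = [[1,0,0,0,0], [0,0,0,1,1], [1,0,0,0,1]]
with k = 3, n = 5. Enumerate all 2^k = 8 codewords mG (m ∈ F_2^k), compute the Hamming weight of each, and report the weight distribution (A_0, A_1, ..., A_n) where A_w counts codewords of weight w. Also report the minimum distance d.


Weight distribution: A_0 = 1, A_1 = 3, A_2 = 3, A_3 = 1. Minimum distance d = 1.

Enumerate all 2^3 = 8 messages m ∈ F_2^3.
For each, compute codeword c = mG in F_2^5, then tally its weight.
  m = 000 → c = 00000, weight = 0.
  m = 100 → c = 10000, weight = 1.
  m = 010 → c = 00011, weight = 2.
  m = 110 → c = 10011, weight = 3.
  m = 001 → c = 10001, weight = 2.
  m = 101 → c = 00001, weight = 1.
  m = 011 → c = 10010, weight = 2.
  m = 111 → c = 00010, weight = 1.
Tally weights:
  weight 0: 1 codewords.
  weight 1: 3 codewords.
  weight 2: 3 codewords.
  weight 3: 1 codewords.
Minimum distance d = smallest w > 0 with A_w > 0 = 1.
Sanity: Σ A_w = 8 = 2^3 = 8 ✓.


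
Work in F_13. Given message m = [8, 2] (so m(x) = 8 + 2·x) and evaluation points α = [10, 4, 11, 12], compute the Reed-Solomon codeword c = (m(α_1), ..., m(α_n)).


c = [2, 3, 4, 6]

Message polynomial: m(x) = 8 + 2·x (mod 13).
For each evaluation point α_i, compute m(α_i) mod 13:
  α_1 = 10: Horner steps 2 → 2, so m(10) = 2.
  α_2 = 4: Horner steps 2 → 3, so m(4) = 3.
  α_3 = 11: Horner steps 2 → 4, so m(11) = 4.
  α_4 = 12: Horner steps 2 → 6, so m(12) = 6.
Codeword c = [2, 3, 4, 6] ∈ F_13^4.


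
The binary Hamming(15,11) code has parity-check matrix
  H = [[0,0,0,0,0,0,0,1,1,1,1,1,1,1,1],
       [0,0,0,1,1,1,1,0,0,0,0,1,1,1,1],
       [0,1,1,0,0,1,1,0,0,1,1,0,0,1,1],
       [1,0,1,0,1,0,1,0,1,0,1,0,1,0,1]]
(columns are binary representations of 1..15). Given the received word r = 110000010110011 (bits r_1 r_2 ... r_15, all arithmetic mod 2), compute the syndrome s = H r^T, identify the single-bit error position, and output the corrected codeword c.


s = (1, 0, 1, 1)^T, error position = 11, corrected codeword c = 110000010100011

Compute s = H r^T mod 2 one row at a time:
  s_1 = 1 + 0 + 1 + 1 + 0 + 0 + 1 + 1 = 5 ≡ 1 (mod 2).
  s_2 = 0 + 0 + 0 + 0 + 0 + 0 + 1 + 1 = 2 ≡ 0 (mod 2).
  s_3 = 1 + 0 + 0 + 0 + 1 + 1 + 1 + 1 = 5 ≡ 1 (mod 2).
  s_4 = 1 + 0 + 0 + 0 + 0 + 1 + 0 + 1 = 3 ≡ 1 (mod 2).
s = (1, 0, 1, 1)^T — this equals column 11 of H (binary 1011), so error is at position 11.
Correct: flip bit 11 of r = 110000010110011 to get c = 110000010100011.


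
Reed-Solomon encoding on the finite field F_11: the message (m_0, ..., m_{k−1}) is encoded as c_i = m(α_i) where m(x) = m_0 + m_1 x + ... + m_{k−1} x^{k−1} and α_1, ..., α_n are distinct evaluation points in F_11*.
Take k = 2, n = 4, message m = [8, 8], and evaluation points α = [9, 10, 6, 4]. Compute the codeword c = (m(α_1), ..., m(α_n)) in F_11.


c = [3, 0, 1, 7]

Message polynomial: m(x) = 8 + 8·x (mod 11).
For each evaluation point α_i, compute m(α_i) mod 11:
  α_1 = 9: Horner steps 8 → 3, so m(9) = 3.
  α_2 = 10: Horner steps 8 → 0, so m(10) = 0.
  α_3 = 6: Horner steps 8 → 1, so m(6) = 1.
  α_4 = 4: Horner steps 8 → 7, so m(4) = 7.
Codeword c = [3, 0, 1, 7] ∈ F_11^4.


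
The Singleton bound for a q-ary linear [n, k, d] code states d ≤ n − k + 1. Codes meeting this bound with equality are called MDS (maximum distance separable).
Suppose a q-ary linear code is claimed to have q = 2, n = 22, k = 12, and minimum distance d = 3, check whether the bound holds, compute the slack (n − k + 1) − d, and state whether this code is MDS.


Singleton RHS = n − k + 1 = 11, slack = 8, bound satisfied, not MDS.

Singleton bound: d ≤ n − k + 1.
Here n = 22, k = 12, so n − k + 1 = 11.
Given d = 3, check d ≤ 11: YES.
Slack = (n − k + 1) − d = 8.
The code is NOT MDS (slack = 8 > 0).
Description: the claimed parameters are [22, 12, 3]_2; such a code would be non-MDS.


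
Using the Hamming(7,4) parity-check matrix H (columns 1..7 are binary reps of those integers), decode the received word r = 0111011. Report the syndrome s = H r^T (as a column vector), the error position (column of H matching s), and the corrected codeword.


s = (1, 0, 0)^T, error position = 4, corrected codeword c = 0110011

Compute s = H r^T mod 2 one row at a time:
  s_1 = 1 + 0 + 1 + 1 = 3 ≡ 1 (mod 2).
  s_2 = 1 + 1 + 1 + 1 = 4 ≡ 0 (mod 2).
  s_3 = 0 + 1 + 0 + 1 = 2 ≡ 0 (mod 2).
s = (1, 0, 0)^T — this equals column 4 of H (binary 100), so error is at position 4.
Correct: flip bit 4 of r = 0111011 to get c = 0110011.


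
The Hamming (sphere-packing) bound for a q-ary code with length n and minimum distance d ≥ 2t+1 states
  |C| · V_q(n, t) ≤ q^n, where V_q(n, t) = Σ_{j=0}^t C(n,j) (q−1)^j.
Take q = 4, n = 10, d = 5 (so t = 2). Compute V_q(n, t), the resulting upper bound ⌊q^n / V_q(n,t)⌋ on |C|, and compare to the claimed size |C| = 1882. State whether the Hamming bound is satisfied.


V_q(n, t) = 436, q^n = 1048576, Hamming bound = 2404, |C| = 1882 ≤ bound (satisfied).

Step 1: Compute V_q(n, t) = Σ_{j=0}^2 C(n, j) (q−1)^j.
  j = 0: C(10,0)·(3)^0 = 1·1 = 1.
  j = 1: C(10,1)·(3)^1 = 10·3 = 30.
  j = 2: C(10,2)·(3)^2 = 45·9 = 405.
  V_q(n, t) = 1 + 30 + 405 = 436.
Step 2: q^n = 4^10 = 1048576.
Step 3: Hamming bound ⌊q^n / V_q(n,t)⌋ = ⌊1048576/436⌋ = 2404.
Step 4: Compare |C| = 1882 to 2404: satisfied.
The claimed |C| lies below the Hamming bound.


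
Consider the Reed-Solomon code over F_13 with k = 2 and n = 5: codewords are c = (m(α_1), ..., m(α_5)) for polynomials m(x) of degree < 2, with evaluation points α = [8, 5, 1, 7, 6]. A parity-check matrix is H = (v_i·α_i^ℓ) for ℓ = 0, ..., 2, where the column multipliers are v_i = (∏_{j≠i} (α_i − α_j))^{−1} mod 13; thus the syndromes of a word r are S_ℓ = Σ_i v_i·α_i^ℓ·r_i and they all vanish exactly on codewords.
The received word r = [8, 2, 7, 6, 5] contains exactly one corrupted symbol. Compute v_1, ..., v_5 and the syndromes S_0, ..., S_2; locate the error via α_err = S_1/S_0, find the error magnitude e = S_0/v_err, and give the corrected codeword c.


S = (4, 11, 1), error at position 5, error magnitude e = 1, c = [8, 2, 7, 6, 4].

Step 1: column multipliers v_i = (∏_{j≠i}(α_i − α_j))^{−1} mod 13.
  i = 1 (α = 8): (8−5)(8−1)(8−7)(8−6) = 3·7·1·2 = 42 ≡ 3, so v_1 = 3^{−1} = 9 (mod 13).
  i = 2 (α = 5): (5−8)(5−1)(5−7)(5−6) = (−3)·4·(−2)·(−1) = −24 ≡ 2, so v_2 = 2^{−1} = 7 (mod 13).
  i = 3 (α = 1): (1−8)(1−5)(1−7)(1−6) = (−7)·(−4)·(−6)·(−5) = 840 ≡ 8, so v_3 = 8^{−1} = 5 (mod 13).
  i = 4 (α = 7): (7−8)(7−5)(7−1)(7−6) = (−1)·2·6·1 = −12 ≡ 1, so v_4 = 1^{−1} = 1 (mod 13).
  i = 5 (α = 6): (6−8)(6−5)(6−1)(6−7) = (−2)·1·5·(−1) = 10 ≡ 10, so v_5 = 10^{−1} = 4 (mod 13).
  v = [9, 7, 5, 1, 4].
Step 2: syndromes of r = [8, 2, 7, 6, 5] (all sums mod 13).
  S_0 = Σ v_i r_i = 9·8 + 7·2 + 5·7 + 1·6 + 4·5 = 147 ≡ 4.
  S_1 = Σ v_i α_i r_i = 9·8·8 + 7·5·2 + 5·1·7 + 1·7·6 + 4·6·5 = 843 ≡ 11.
  α_i^2 mod 13 = [12, 12, 1, 10, 10].
  S_2 = Σ v_i α_i^2 r_i = 9·12·8 + 7·12·2 + 5·1·7 + 1·10·6 + 4·10·5 = 1327 ≡ 1.
  S = (4, 11, 1) ≠ 0, so r is not a codeword (an error is present).
Step 3: locate the error. For a single error e at position i, S_ℓ = v_i·e·α_i^ℓ, so α_err = S_1/S_0.
  S_0^{−1} = 4^{−1} = 10 (mod 13), so α_err = 11·10 = 110 ≡ 6 = α_5. Error position i = 5.
  Consistency check: S_2/S_1 = 1·6 = 6 ≡ 6 = α_err ✓ (single-error assumption holds).
Step 4: error magnitude e = S_0/v_5 = S_0·∏_{j≠5}(α_5 − α_j) = 4·10 = 40 ≡ 1 (mod 13).
Step 5: correct position 5: c_5 = r_5 − e = 5 − 1 ≡ 4 (mod 13). Hence c = [8, 2, 7, 6, 4].
  Check: interpolating c through the α_i gives m(x) = 5 + 2·x (degree < 2) with m(α_i) = c_i for every i, so c is indeed a codeword.


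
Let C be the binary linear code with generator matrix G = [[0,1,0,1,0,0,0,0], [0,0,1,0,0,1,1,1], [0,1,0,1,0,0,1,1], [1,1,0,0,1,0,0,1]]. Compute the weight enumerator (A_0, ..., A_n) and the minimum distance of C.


Weight distribution: A_0 = 1, A_2 = 3, A_4 = 7, A_6 = 5. Minimum distance d = 2.

Enumerate all 2^4 = 16 messages m ∈ F_2^4.
For each, compute codeword c = mG in F_2^8, then tally its weight.
  m = 0000 → c = 00000000, weight = 0.
  m = 1000 → c = 01010000, weight = 2.
  m = 0100 → c = 00100111, weight = 4.
  m = 1100 → c = 01110111, weight = 6.
  m = 0010 → c = 01010011, weight = 4.
  m = 1010 → c = 00000011, weight = 2.
  m = 0110 → c = 01110100, weight = 4.
  m = 1110 → c = 00100100, weight = 2.
  m = 0001 → c = 11001001, weight = 4.
  m = 1001 → c = 10011001, weight = 4.
  m = 0101 → c = 11101110, weight = 6.
  m = 1101 → c = 10111110, weight = 6.
  m = 0011 → c = 10011010, weight = 4.
  m = 1011 → c = 11001010, weight = 4.
  m = 0111 → c = 10111101, weight = 6.
  m = 1111 → c = 11101101, weight = 6.
Tally weights:
  weight 0: 1 codewords.
  weight 2: 3 codewords.
  weight 4: 7 codewords.
  weight 6: 5 codewords.
Minimum distance d = smallest w > 0 with A_w > 0 = 2.
Sanity: Σ A_w = 16 = 2^4 = 16 ✓.


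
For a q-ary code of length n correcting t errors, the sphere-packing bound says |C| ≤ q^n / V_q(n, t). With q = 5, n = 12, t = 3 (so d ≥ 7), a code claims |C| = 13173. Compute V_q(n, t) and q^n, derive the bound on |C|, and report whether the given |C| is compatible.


V_q(n, t) = 15185, q^n = 244140625, Hamming bound = 16077, |C| = 13173 ≤ bound (satisfied).

Step 1: Compute V_q(n, t) = Σ_{j=0}^3 C(n, j) (q−1)^j.
  j = 0: C(12,0)·(4)^0 = 1·1 = 1.
  j = 1: C(12,1)·(4)^1 = 12·4 = 48.
  j = 2: C(12,2)·(4)^2 = 66·16 = 1056.
  j = 3: C(12,3)·(4)^3 = 220·64 = 14080.
  V_q(n, t) = 1 + 48 + 1056 + 14080 = 15185.
Step 2: q^n = 5^12 = 244140625.
Step 3: Hamming bound ⌊q^n / V_q(n,t)⌋ = ⌊244140625/15185⌋ = 16077.
Step 4: Compare |C| = 13173 to 16077: satisfied.
The claimed |C| lies below the Hamming bound.


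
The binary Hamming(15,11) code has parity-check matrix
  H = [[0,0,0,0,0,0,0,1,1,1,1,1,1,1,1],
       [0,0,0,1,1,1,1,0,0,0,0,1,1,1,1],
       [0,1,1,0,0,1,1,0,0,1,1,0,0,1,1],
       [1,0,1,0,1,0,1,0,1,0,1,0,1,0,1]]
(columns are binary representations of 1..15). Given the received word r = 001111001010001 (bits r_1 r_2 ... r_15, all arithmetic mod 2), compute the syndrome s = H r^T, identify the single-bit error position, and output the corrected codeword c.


s = (1, 0, 0, 1)^T, error position = 9, corrected codeword c = 001111000010001

Compute s = H r^T mod 2 one row at a time:
  s_1 = 0 + 1 + 0 + 1 + 0 + 0 + 0 + 1 = 3 ≡ 1 (mod 2).
  s_2 = 1 + 1 + 1 + 0 + 0 + 0 + 0 + 1 = 4 ≡ 0 (mod 2).
  s_3 = 0 + 1 + 1 + 0 + 0 + 1 + 0 + 1 = 4 ≡ 0 (mod 2).
  s_4 = 0 + 1 + 1 + 0 + 1 + 1 + 0 + 1 = 5 ≡ 1 (mod 2).
s = (1, 0, 0, 1)^T — this equals column 9 of H (binary 1001), so error is at position 9.
Correct: flip bit 9 of r = 001111001010001 to get c = 001111000010001.


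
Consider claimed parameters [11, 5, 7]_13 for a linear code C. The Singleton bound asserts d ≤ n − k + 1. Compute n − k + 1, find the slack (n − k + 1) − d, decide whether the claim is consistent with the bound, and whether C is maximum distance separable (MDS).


Singleton RHS = n − k + 1 = 7, slack = 0, bound satisfied, MDS.

Singleton bound: d ≤ n − k + 1.
Here n = 11, k = 5, so n − k + 1 = 7.
Given d = 7, check d ≤ 7: YES.
Slack = (n − k + 1) − d = 0.
The code is MDS (slack = 0).
Description: the claimed parameters are [11, 5, 7]_13; such a code would be MDS (meets Singleton bound).


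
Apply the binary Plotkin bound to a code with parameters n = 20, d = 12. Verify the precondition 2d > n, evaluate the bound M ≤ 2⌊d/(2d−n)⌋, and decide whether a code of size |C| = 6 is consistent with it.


Plotkin bound M ≤ 6; given |C| = 6 ≤ bound (satisfied).

Check applicability: 2d = 24, n = 20.
2d − n = 4 > 0, so Plotkin applies.
Compute d/(2d−n) = 12/4 ≈ 3.0000.
⌊d/(2d−n)⌋ = 3.
Plotkin bound: M ≤ 2·3 = 6.
Given |C| = 6, check: satisfied.
This |C| is at the Plotkin bound.


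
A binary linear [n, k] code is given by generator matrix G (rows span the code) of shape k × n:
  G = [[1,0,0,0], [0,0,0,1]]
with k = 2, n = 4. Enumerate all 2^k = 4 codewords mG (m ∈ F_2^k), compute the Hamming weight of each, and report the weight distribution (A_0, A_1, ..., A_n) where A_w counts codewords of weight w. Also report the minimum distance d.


Weight distribution: A_0 = 1, A_1 = 2, A_2 = 1. Minimum distance d = 1.

Enumerate all 2^2 = 4 messages m ∈ F_2^2.
For each, compute codeword c = mG in F_2^4, then tally its weight.
  m = 00 → c = 0000, weight = 0.
  m = 10 → c = 1000, weight = 1.
  m = 01 → c = 0001, weight = 1.
  m = 11 → c = 1001, weight = 2.
Tally weights:
  weight 0: 1 codewords.
  weight 1: 2 codewords.
  weight 2: 1 codewords.
Minimum distance d = smallest w > 0 with A_w > 0 = 1.
Sanity: Σ A_w = 4 = 2^2 = 4 ✓.


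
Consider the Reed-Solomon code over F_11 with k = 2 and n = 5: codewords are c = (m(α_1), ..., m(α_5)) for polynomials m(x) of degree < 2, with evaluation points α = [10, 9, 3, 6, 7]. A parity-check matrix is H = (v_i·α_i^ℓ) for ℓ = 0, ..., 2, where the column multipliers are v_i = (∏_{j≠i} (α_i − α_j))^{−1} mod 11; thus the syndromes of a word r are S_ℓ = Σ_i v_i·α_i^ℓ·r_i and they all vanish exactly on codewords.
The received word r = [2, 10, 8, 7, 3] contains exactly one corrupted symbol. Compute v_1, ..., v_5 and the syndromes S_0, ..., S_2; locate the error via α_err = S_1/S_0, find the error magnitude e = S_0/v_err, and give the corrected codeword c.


S = (6, 10, 2), error at position 2, error magnitude e = 4, c = [2, 6, 8, 7, 3].

Step 1: column multipliers v_i = (∏_{j≠i}(α_i − α_j))^{−1} mod 11.
  i = 1 (α = 10): (10−9)(10−3)(10−6)(10−7) = 1·7·4·3 = 84 ≡ 7, so v_1 = 7^{−1} = 8 (mod 11).
  i = 2 (α = 9): (9−10)(9−3)(9−6)(9−7) = (−1)·6·3·2 = −36 ≡ 8, so v_2 = 8^{−1} = 7 (mod 11).
  i = 3 (α = 3): (3−10)(3−9)(3−6)(3−7) = (−7)·(−6)·(−3)·(−4) = 504 ≡ 9, so v_3 = 9^{−1} = 5 (mod 11).
  i = 4 (α = 6): (6−10)(6−9)(6−3)(6−7) = (−4)·(−3)·3·(−1) = −36 ≡ 8, so v_4 = 8^{−1} = 7 (mod 11).
  i = 5 (α = 7): (7−10)(7−9)(7−3)(7−6) = (−3)·(−2)·4·1 = 24 ≡ 2, so v_5 = 2^{−1} = 6 (mod 11).
  v = [8, 7, 5, 7, 6].
Step 2: syndromes of r = [2, 10, 8, 7, 3] (all sums mod 11).
  S_0 = Σ v_i r_i = 8·2 + 7·10 + 5·8 + 7·7 + 6·3 = 193 ≡ 6.
  S_1 = Σ v_i α_i r_i = 8·10·2 + 7·9·10 + 5·3·8 + 7·6·7 + 6·7·3 = 1330 ≡ 10.
  α_i^2 mod 11 = [1, 4, 9, 3, 5].
  S_2 = Σ v_i α_i^2 r_i = 8·1·2 + 7·4·10 + 5·9·8 + 7·3·7 + 6·5·3 = 893 ≡ 2.
  S = (6, 10, 2) ≠ 0, so r is not a codeword (an error is present).
Step 3: locate the error. For a single error e at position i, S_ℓ = v_i·e·α_i^ℓ, so α_err = S_1/S_0.
  S_0^{−1} = 6^{−1} = 2 (mod 11), so α_err = 10·2 = 20 ≡ 9 = α_2. Error position i = 2.
  Consistency check: S_2/S_1 = 2·10 = 20 ≡ 9 = α_err ✓ (single-error assumption holds).
Step 4: error magnitude e = S_0/v_2 = S_0·∏_{j≠2}(α_2 − α_j) = 6·8 = 48 ≡ 4 (mod 11).
Step 5: correct position 2: c_2 = r_2 − e = 10 − 4 ≡ 6 (mod 11). Hence c = [2, 6, 8, 7, 3].
  Check: interpolating c through the α_i gives m(x) = 9 + 7·x (degree < 2) with m(α_i) = c_i for every i, so c is indeed a codeword.


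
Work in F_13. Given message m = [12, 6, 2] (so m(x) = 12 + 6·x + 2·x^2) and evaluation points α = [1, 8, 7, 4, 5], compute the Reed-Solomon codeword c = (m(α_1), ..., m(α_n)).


c = [7, 6, 9, 3, 1]

Message polynomial: m(x) = 12 + 6·x + 2·x^2 (mod 13).
For each evaluation point α_i, compute m(α_i) mod 13:
  α_1 = 1: Horner steps 2 → 8 → 7, so m(1) = 7.
  α_2 = 8: Horner steps 2 → 9 → 6, so m(8) = 6.
  α_3 = 7: Horner steps 2 → 7 → 9, so m(7) = 9.
  α_4 = 4: Horner steps 2 → 1 → 3, so m(4) = 3.
  α_5 = 5: Horner steps 2 → 3 → 1, so m(5) = 1.
Codeword c = [7, 6, 9, 3, 1] ∈ F_13^5.


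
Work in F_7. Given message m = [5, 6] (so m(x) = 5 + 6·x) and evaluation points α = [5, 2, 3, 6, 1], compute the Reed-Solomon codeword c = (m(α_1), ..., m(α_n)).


c = [0, 3, 2, 6, 4]

Message polynomial: m(x) = 5 + 6·x (mod 7).
For each evaluation point α_i, compute m(α_i) mod 7:
  α_1 = 5: Horner steps 6 → 0, so m(5) = 0.
  α_2 = 2: Horner steps 6 → 3, so m(2) = 3.
  α_3 = 3: Horner steps 6 → 2, so m(3) = 2.
  α_4 = 6: Horner steps 6 → 6, so m(6) = 6.
  α_5 = 1: Horner steps 6 → 4, so m(1) = 4.
Codeword c = [0, 3, 2, 6, 4] ∈ F_7^5.


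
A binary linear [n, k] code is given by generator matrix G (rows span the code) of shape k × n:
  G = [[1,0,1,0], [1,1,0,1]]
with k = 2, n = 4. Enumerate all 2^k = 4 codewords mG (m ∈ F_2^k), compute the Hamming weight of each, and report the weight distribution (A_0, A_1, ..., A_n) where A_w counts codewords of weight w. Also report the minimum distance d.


Weight distribution: A_0 = 1, A_2 = 1, A_3 = 2. Minimum distance d = 2.

Enumerate all 2^2 = 4 messages m ∈ F_2^2.
For each, compute codeword c = mG in F_2^4, then tally its weight.
  m = 00 → c = 0000, weight = 0.
  m = 10 → c = 1010, weight = 2.
  m = 01 → c = 1101, weight = 3.
  m = 11 → c = 0111, weight = 3.
Tally weights:
  weight 0: 1 codewords.
  weight 2: 1 codewords.
  weight 3: 2 codewords.
Minimum distance d = smallest w > 0 with A_w > 0 = 2.
Sanity: Σ A_w = 4 = 2^2 = 4 ✓.


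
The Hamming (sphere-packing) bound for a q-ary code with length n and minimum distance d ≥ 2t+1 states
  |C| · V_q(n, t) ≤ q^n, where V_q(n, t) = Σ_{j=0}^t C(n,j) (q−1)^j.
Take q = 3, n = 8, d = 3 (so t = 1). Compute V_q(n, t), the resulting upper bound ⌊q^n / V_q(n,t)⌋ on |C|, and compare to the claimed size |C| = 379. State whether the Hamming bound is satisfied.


V_q(n, t) = 17, q^n = 6561, Hamming bound = 385, |C| = 379 ≤ bound (satisfied).

Step 1: Compute V_q(n, t) = Σ_{j=0}^1 C(n, j) (q−1)^j.
  j = 0: C(8,0)·(2)^0 = 1·1 = 1.
  j = 1: C(8,1)·(2)^1 = 8·2 = 16.
  V_q(n, t) = 1 + 16 = 17.
Step 2: q^n = 3^8 = 6561.
Step 3: Hamming bound ⌊q^n / V_q(n,t)⌋ = ⌊6561/17⌋ = 385.
Step 4: Compare |C| = 379 to 385: satisfied.
The claimed |C| lies below the Hamming bound.


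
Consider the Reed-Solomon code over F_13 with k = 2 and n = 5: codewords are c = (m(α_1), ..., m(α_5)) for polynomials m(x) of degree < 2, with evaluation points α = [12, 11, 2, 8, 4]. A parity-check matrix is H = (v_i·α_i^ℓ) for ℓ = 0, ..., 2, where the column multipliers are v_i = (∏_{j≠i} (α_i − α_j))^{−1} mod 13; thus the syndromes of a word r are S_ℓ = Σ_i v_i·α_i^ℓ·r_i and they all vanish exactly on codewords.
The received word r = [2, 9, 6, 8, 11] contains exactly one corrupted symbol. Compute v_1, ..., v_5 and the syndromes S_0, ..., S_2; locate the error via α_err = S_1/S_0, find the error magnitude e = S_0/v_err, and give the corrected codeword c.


S = (11, 2, 11), error at position 1, error magnitude e = 10, c = [5, 9, 6, 8, 11].

Step 1: column multipliers v_i = (∏_{j≠i}(α_i − α_j))^{−1} mod 13.
  i = 1 (α = 12): (12−11)(12−2)(12−8)(12−4) = 1·10·4·8 = 320 ≡ 8, so v_1 = 8^{−1} = 5 (mod 13).
  i = 2 (α = 11): (11−12)(11−2)(11−8)(11−4) = (−1)·9·3·7 = −189 ≡ 6, so v_2 = 6^{−1} = 11 (mod 13).
  i = 3 (α = 2): (2−12)(2−11)(2−8)(2−4) = (−10)·(−9)·(−6)·(−2) = 1080 ≡ 1, so v_3 = 1^{−1} = 1 (mod 13).
  i = 4 (α = 8): (8−12)(8−11)(8−2)(8−4) = (−4)·(−3)·6·4 = 288 ≡ 2, so v_4 = 2^{−1} = 7 (mod 13).
  i = 5 (α = 4): (4−12)(4−11)(4−2)(4−8) = (−8)·(−7)·2·(−4) = −448 ≡ 7, so v_5 = 7^{−1} = 2 (mod 13).
  v = [5, 11, 1, 7, 2].
Step 2: syndromes of r = [2, 9, 6, 8, 11] (all sums mod 13).
  S_0 = Σ v_i r_i = 5·2 + 11·9 + 1·6 + 7·8 + 2·11 = 193 ≡ 11.
  S_1 = Σ v_i α_i r_i = 5·12·2 + 11·11·9 + 1·2·6 + 7·8·8 + 2·4·11 = 1757 ≡ 2.
  α_i^2 mod 13 = [1, 4, 4, 12, 3].
  S_2 = Σ v_i α_i^2 r_i = 5·1·2 + 11·4·9 + 1·4·6 + 7·12·8 + 2·3·11 = 1168 ≡ 11.
  S = (11, 2, 11) ≠ 0, so r is not a codeword (an error is present).
Step 3: locate the error. For a single error e at position i, S_ℓ = v_i·e·α_i^ℓ, so α_err = S_1/S_0.
  S_0^{−1} = 11^{−1} = 6 (mod 13), so α_err = 2·6 = 12 ≡ 12 = α_1. Error position i = 1.
  Consistency check: S_2/S_1 = 11·7 = 77 ≡ 12 = α_err ✓ (single-error assumption holds).
Step 4: error magnitude e = S_0/v_1 = S_0·∏_{j≠1}(α_1 − α_j) = 11·8 = 88 ≡ 10 (mod 13).
Step 5: correct position 1: c_1 = r_1 − e = 2 − 10 ≡ 5 (mod 13). Hence c = [5, 9, 6, 8, 11].
  Check: interpolating c through the α_i gives m(x) = 1 + 9·x (degree < 2) with m(α_i) = c_i for every i, so c is indeed a codeword.


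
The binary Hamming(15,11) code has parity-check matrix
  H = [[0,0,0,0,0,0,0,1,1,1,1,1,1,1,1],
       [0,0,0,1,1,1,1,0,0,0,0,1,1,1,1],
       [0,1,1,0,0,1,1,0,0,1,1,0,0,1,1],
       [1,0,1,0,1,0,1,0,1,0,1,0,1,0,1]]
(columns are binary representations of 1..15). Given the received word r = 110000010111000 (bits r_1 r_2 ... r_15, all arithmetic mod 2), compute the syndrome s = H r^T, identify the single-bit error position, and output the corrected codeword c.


s = (0, 1, 1, 0)^T, error position = 6, corrected codeword c = 110001010111000

Compute s = H r^T mod 2 one row at a time:
  s_1 = 1 + 0 + 1 + 1 + 1 + 0 + 0 + 0 = 4 ≡ 0 (mod 2).
  s_2 = 0 + 0 + 0 + 0 + 1 + 0 + 0 + 0 = 1 ≡ 1 (mod 2).
  s_3 = 1 + 0 + 0 + 0 + 1 + 1 + 0 + 0 = 3 ≡ 1 (mod 2).
  s_4 = 1 + 0 + 0 + 0 + 0 + 1 + 0 + 0 = 2 ≡ 0 (mod 2).
s = (0, 1, 1, 0)^T — this equals column 6 of H (binary 0110), so error is at position 6.
Correct: flip bit 6 of r = 110000010111000 to get c = 110001010111000.


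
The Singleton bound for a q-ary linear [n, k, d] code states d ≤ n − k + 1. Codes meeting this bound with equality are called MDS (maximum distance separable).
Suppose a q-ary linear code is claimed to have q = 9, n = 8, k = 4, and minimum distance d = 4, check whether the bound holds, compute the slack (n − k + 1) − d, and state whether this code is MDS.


Singleton RHS = n − k + 1 = 5, slack = 1, bound satisfied, not MDS.

Singleton bound: d ≤ n − k + 1.
Here n = 8, k = 4, so n − k + 1 = 5.
Given d = 4, check d ≤ 5: YES.
Slack = (n − k + 1) − d = 1.
The code is NOT MDS (slack = 1 > 0).
Description: the claimed parameters are [8, 4, 4]_9; such a code would be non-MDS.


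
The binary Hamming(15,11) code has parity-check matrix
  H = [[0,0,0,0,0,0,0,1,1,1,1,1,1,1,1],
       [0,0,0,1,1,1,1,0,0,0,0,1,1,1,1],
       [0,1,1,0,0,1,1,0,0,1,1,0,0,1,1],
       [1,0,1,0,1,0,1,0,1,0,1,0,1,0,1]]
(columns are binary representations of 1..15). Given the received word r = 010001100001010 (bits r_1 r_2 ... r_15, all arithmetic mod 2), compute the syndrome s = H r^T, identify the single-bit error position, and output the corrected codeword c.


s = (0, 0, 0, 1)^T, error position = 1, corrected codeword c = 110001100001010

Compute s = H r^T mod 2 one row at a time:
  s_1 = 0 + 0 + 0 + 0 + 1 + 0 + 1 + 0 = 2 ≡ 0 (mod 2).
  s_2 = 0 + 0 + 1 + 1 + 1 + 0 + 1 + 0 = 4 ≡ 0 (mod 2).
  s_3 = 1 + 0 + 1 + 1 + 0 + 0 + 1 + 0 = 4 ≡ 0 (mod 2).
  s_4 = 0 + 0 + 0 + 1 + 0 + 0 + 0 + 0 = 1 ≡ 1 (mod 2).
s = (0, 0, 0, 1)^T — this equals column 1 of H (binary 0001), so error is at position 1.
Correct: flip bit 1 of r = 010001100001010 to get c = 110001100001010.


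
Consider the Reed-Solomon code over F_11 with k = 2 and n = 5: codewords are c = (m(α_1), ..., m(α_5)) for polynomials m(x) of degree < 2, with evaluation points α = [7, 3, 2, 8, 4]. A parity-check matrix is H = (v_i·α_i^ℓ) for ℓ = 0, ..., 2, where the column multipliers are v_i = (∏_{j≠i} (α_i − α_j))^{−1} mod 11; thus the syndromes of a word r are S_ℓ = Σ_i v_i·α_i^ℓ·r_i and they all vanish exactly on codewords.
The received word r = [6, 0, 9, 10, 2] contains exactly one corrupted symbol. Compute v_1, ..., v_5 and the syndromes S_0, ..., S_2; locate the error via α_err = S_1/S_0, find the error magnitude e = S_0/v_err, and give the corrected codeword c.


S = (7, 5, 2), error at position 1, error magnitude e = 9, c = [8, 0, 9, 10, 2].

Step 1: column multipliers v_i = (∏_{j≠i}(α_i − α_j))^{−1} mod 11.
  i = 1 (α = 7): (7−3)(7−2)(7−8)(7−4) = 4·5·(−1)·3 = −60 ≡ 6, so v_1 = 6^{−1} = 2 (mod 11).
  i = 2 (α = 3): (3−7)(3−2)(3−8)(3−4) = (−4)·1·(−5)·(−1) = −20 ≡ 2, so v_2 = 2^{−1} = 6 (mod 11).
  i = 3 (α = 2): (2−7)(2−3)(2−8)(2−4) = (−5)·(−1)·(−6)·(−2) = 60 ≡ 5, so v_3 = 5^{−1} = 9 (mod 11).
  i = 4 (α = 8): (8−7)(8−3)(8−2)(8−4) = 1·5·6·4 = 120 ≡ 10, so v_4 = 10^{−1} = 10 (mod 11).
  i = 5 (α = 4): (4−7)(4−3)(4−2)(4−8) = (−3)·1·2·(−4) = 24 ≡ 2, so v_5 = 2^{−1} = 6 (mod 11).
  v = [2, 6, 9, 10, 6].
Step 2: syndromes of r = [6, 0, 9, 10, 2] (all sums mod 11).
  S_0 = Σ v_i r_i = 2·6 + 6·0 + 9·9 + 10·10 + 6·2 = 205 ≡ 7.
  S_1 = Σ v_i α_i r_i = 2·7·6 + 6·3·0 + 9·2·9 + 10·8·10 + 6·4·2 = 1094 ≡ 5.
  α_i^2 mod 11 = [5, 9, 4, 9, 5].
  S_2 = Σ v_i α_i^2 r_i = 2·5·6 + 6·9·0 + 9·4·9 + 10·9·10 + 6·5·2 = 1344 ≡ 2.
  S = (7, 5, 2) ≠ 0, so r is not a codeword (an error is present).
Step 3: locate the error. For a single error e at position i, S_ℓ = v_i·e·α_i^ℓ, so α_err = S_1/S_0.
  S_0^{−1} = 7^{−1} = 8 (mod 11), so α_err = 5·8 = 40 ≡ 7 = α_1. Error position i = 1.
  Consistency check: S_2/S_1 = 2·9 = 18 ≡ 7 = α_err ✓ (single-error assumption holds).
Step 4: error magnitude e = S_0/v_1 = S_0·∏_{j≠1}(α_1 − α_j) = 7·6 = 42 ≡ 9 (mod 11).
Step 5: correct position 1: c_1 = r_1 − e = 6 − 9 ≡ 8 (mod 11). Hence c = [8, 0, 9, 10, 2].
  Check: interpolating c through the α_i gives m(x) = 5 + 2·x (degree < 2) with m(α_i) = c_i for every i, so c is indeed a codeword.


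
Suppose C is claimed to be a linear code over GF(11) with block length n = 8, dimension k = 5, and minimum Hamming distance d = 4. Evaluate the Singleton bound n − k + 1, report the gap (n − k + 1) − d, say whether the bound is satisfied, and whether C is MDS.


Singleton RHS = n − k + 1 = 4, slack = 0, bound satisfied, MDS.

Singleton bound: d ≤ n − k + 1.
Here n = 8, k = 5, so n − k + 1 = 4.
Given d = 4, check d ≤ 4: YES.
Slack = (n − k + 1) − d = 0.
The code is MDS (slack = 0).
Description: the claimed parameters are [8, 5, 4]_11; such a code would be MDS (meets Singleton bound).


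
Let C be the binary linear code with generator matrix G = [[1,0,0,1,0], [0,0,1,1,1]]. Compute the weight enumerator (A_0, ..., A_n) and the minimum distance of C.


Weight distribution: A_0 = 1, A_2 = 1, A_3 = 2. Minimum distance d = 2.

Enumerate all 2^2 = 4 messages m ∈ F_2^2.
For each, compute codeword c = mG in F_2^5, then tally its weight.
  m = 00 → c = 00000, weight = 0.
  m = 10 → c = 10010, weight = 2.
  m = 01 → c = 00111, weight = 3.
  m = 11 → c = 10101, weight = 3.
Tally weights:
  weight 0: 1 codewords.
  weight 2: 1 codewords.
  weight 3: 2 codewords.
Minimum distance d = smallest w > 0 with A_w > 0 = 2.
Sanity: Σ A_w = 4 = 2^2 = 4 ✓.


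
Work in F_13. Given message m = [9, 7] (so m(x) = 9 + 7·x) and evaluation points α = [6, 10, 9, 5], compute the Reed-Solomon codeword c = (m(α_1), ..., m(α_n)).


c = [12, 1, 7, 5]

Message polynomial: m(x) = 9 + 7·x (mod 13).
For each evaluation point α_i, compute m(α_i) mod 13:
  α_1 = 6: Horner steps 7 → 12, so m(6) = 12.
  α_2 = 10: Horner steps 7 → 1, so m(10) = 1.
  α_3 = 9: Horner steps 7 → 7, so m(9) = 7.
  α_4 = 5: Horner steps 7 → 5, so m(5) = 5.
Codeword c = [12, 1, 7, 5] ∈ F_13^4.


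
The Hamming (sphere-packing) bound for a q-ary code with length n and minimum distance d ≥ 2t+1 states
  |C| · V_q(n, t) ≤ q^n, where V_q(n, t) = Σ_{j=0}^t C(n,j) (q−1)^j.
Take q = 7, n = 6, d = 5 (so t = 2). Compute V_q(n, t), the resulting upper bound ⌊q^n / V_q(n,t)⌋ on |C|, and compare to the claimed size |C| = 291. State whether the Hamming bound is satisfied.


V_q(n, t) = 577, q^n = 117649, Hamming bound = 203, |C| = 291 > bound (violated).

Step 1: Compute V_q(n, t) = Σ_{j=0}^2 C(n, j) (q−1)^j.
  j = 0: C(6,0)·(6)^0 = 1·1 = 1.
  j = 1: C(6,1)·(6)^1 = 6·6 = 36.
  j = 2: C(6,2)·(6)^2 = 15·36 = 540.
  V_q(n, t) = 1 + 36 + 540 = 577.
Step 2: q^n = 7^6 = 117649.
Step 3: Hamming bound ⌊q^n / V_q(n,t)⌋ = ⌊117649/577⌋ = 203.
Step 4: Compare |C| = 291 to 203: violated.
The claimed |C| lies above the Hamming bound, so no 7-ary code of length 6 with d ≥ 5 can have 291 codewords.


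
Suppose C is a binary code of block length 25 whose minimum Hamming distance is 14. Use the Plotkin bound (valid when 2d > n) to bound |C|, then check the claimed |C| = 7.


Plotkin bound M ≤ 8; given |C| = 7 ≤ bound (satisfied).

Check applicability: 2d = 28, n = 25.
2d − n = 3 > 0, so Plotkin applies.
Compute d/(2d−n) = 14/3 ≈ 4.6667.
⌊d/(2d−n)⌋ = 4.
Plotkin bound: M ≤ 2·4 = 8.
Given |C| = 7, check: satisfied.
This |C| is below the Plotkin bound.


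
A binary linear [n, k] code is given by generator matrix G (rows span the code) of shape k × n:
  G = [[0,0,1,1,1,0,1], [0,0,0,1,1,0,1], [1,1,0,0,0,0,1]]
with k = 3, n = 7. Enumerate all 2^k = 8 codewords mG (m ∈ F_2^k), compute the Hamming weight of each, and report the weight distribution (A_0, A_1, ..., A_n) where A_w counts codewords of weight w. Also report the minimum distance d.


Weight distribution: A_0 = 1, A_1 = 1, A_3 = 2, A_4 = 3, A_5 = 1. Minimum distance d = 1.

Enumerate all 2^3 = 8 messages m ∈ F_2^3.
For each, compute codeword c = mG in F_2^7, then tally its weight.
  m = 000 → c = 0000000, weight = 0.
  m = 100 → c = 0011101, weight = 4.
  m = 010 → c = 0001101, weight = 3.
  m = 110 → c = 0010000, weight = 1.
  m = 001 → c = 1100001, weight = 3.
  m = 101 → c = 1111100, weight = 5.
  m = 011 → c = 1101100, weight = 4.
  m = 111 → c = 1110001, weight = 4.
Tally weights:
  weight 0: 1 codewords.
  weight 1: 1 codewords.
  weight 3: 2 codewords.
  weight 4: 3 codewords.
  weight 5: 1 codewords.
Minimum distance d = smallest w > 0 with A_w > 0 = 1.
Sanity: Σ A_w = 8 = 2^3 = 8 ✓.


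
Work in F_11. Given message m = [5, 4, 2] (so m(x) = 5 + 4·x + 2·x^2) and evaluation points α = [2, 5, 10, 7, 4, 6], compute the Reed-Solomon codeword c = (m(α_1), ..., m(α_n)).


c = [10, 9, 3, 10, 9, 2]

Message polynomial: m(x) = 5 + 4·x + 2·x^2 (mod 11).
For each evaluation point α_i, compute m(α_i) mod 11:
  α_1 = 2: Horner steps 2 → 8 → 10, so m(2) = 10.
  α_2 = 5: Horner steps 2 → 3 → 9, so m(5) = 9.
  α_3 = 10: Horner steps 2 → 2 → 3, so m(10) = 3.
  α_4 = 7: Horner steps 2 → 7 → 10, so m(7) = 10.
  α_5 = 4: Horner steps 2 → 1 → 9, so m(4) = 9.
  α_6 = 6: Horner steps 2 → 5 → 2, so m(6) = 2.
Codeword c = [10, 9, 3, 10, 9, 2] ∈ F_11^6.


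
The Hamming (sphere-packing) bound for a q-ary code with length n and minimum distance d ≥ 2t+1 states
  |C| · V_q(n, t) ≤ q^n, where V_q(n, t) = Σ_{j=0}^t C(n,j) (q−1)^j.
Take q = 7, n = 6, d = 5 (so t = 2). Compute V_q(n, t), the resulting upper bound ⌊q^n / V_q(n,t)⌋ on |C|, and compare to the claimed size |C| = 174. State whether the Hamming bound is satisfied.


V_q(n, t) = 577, q^n = 117649, Hamming bound = 203, |C| = 174 ≤ bound (satisfied).

Step 1: Compute V_q(n, t) = Σ_{j=0}^2 C(n, j) (q−1)^j.
  j = 0: C(6,0)·(6)^0 = 1·1 = 1.
  j = 1: C(6,1)·(6)^1 = 6·6 = 36.
  j = 2: C(6,2)·(6)^2 = 15·36 = 540.
  V_q(n, t) = 1 + 36 + 540 = 577.
Step 2: q^n = 7^6 = 117649.
Step 3: Hamming bound ⌊q^n / V_q(n,t)⌋ = ⌊117649/577⌋ = 203.
Step 4: Compare |C| = 174 to 203: satisfied.
The claimed |C| lies below the Hamming bound.


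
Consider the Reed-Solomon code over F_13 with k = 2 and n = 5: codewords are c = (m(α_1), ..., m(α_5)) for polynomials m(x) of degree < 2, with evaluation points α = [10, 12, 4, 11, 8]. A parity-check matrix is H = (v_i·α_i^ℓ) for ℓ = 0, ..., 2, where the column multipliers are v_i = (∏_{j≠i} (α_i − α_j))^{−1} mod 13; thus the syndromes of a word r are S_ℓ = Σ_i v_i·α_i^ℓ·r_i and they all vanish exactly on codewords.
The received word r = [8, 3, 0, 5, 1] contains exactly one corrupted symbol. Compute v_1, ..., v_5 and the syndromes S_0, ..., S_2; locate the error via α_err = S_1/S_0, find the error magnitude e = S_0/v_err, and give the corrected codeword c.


S = (12, 1, 12), error at position 2, error magnitude e = 1, c = [8, 2, 0, 5, 1].

Step 1: column multipliers v_i = (∏_{j≠i}(α_i − α_j))^{−1} mod 13.
  i = 1 (α = 10): (10−12)(10−4)(10−11)(10−8) = (−2)·6·(−1)·2 = 24 ≡ 11, so v_1 = 11^{−1} = 6 (mod 13).
  i = 2 (α = 12): (12−10)(12−4)(12−11)(12−8) = 2·8·1·4 = 64 ≡ 12, so v_2 = 12^{−1} = 12 (mod 13).
  i = 3 (α = 4): (4−10)(4−12)(4−11)(4−8) = (−6)·(−8)·(−7)·(−4) = 1344 ≡ 5, so v_3 = 5^{−1} = 8 (mod 13).
  i = 4 (α = 11): (11−10)(11−12)(11−4)(11−8) = 1·(−1)·7·3 = −21 ≡ 5, so v_4 = 5^{−1} = 8 (mod 13).
  i = 5 (α = 8): (8−10)(8−12)(8−4)(8−11) = (−2)·(−4)·4·(−3) = −96 ≡ 8, so v_5 = 8^{−1} = 5 (mod 13).
  v = [6, 12, 8, 8, 5].
Step 2: syndromes of r = [8, 3, 0, 5, 1] (all sums mod 13).
  S_0 = Σ v_i r_i = 6·8 + 12·3 + 8·0 + 8·5 + 5·1 = 129 ≡ 12.
  S_1 = Σ v_i α_i r_i = 6·10·8 + 12·12·3 + 8·4·0 + 8·11·5 + 5·8·1 = 1392 ≡ 1.
  α_i^2 mod 13 = [9, 1, 3, 4, 12].
  S_2 = Σ v_i α_i^2 r_i = 6·9·8 + 12·1·3 + 8·3·0 + 8·4·5 + 5·12·1 = 688 ≡ 12.
  S = (12, 1, 12) ≠ 0, so r is not a codeword (an error is present).
Step 3: locate the error. For a single error e at position i, S_ℓ = v_i·e·α_i^ℓ, so α_err = S_1/S_0.
  S_0^{−1} = 12^{−1} = 12 (mod 13), so α_err = 1·12 = 12 ≡ 12 = α_2. Error position i = 2.
  Consistency check: S_2/S_1 = 12·1 = 12 ≡ 12 = α_err ✓ (single-error assumption holds).
Step 4: error magnitude e = S_0/v_2 = S_0·∏_{j≠2}(α_2 − α_j) = 12·12 = 144 ≡ 1 (mod 13).
Step 5: correct position 2: c_2 = r_2 − e = 3 − 1 ≡ 2 (mod 13). Hence c = [8, 2, 0, 5, 1].
  Check: interpolating c through the α_i gives m(x) = 12 + 10·x (degree < 2) with m(α_i) = c_i for every i, so c is indeed a codeword.
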